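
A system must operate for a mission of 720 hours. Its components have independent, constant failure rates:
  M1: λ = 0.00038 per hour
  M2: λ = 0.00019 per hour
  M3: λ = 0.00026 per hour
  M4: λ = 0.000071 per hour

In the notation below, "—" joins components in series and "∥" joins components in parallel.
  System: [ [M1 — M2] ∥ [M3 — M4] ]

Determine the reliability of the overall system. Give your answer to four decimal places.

R(M1) = exp(−0.00038 × 720) = 0.760636
R(M2) = exp(−0.00019 × 720) = 0.872145
R(M3) = exp(−0.00026 × 720) = 0.829278
R(M4) = exp(−0.000071 × 720) = 0.950165
Series (M1 and M2): 0.760636 × 0.872145 = 0.663385
Series (M3 and M4): 0.829278 × 0.950165 = 0.787951
Parallel ([0.663385] and [0.787951]): 1 − (1 − 0.663385)(1 − 0.787951) = 0.9286

0.9286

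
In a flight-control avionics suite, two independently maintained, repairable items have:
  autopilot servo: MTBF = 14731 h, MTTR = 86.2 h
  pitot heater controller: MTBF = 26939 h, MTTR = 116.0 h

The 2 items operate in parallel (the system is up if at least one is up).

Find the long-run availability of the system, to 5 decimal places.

0.99998

A(autopilot servo) = MTBF/(MTBF+MTTR) = 14731/(14731+86.2) = 0.994182
A(pitot heater controller) = MTBF/(MTBF+MTTR) = 26939/(26939+116.0) = 0.995712
Parallel availability: 1 − (1 − 0.994182)(1 − 0.995712) = 0.99998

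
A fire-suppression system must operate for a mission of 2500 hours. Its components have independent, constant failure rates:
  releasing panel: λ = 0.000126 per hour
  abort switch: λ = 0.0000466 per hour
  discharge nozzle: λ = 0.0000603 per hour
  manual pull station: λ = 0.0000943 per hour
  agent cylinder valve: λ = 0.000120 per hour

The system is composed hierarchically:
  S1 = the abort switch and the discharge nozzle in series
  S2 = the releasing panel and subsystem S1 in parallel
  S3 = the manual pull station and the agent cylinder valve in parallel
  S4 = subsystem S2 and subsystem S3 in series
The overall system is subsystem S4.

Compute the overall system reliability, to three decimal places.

0.886

R(releasing panel) = exp(−0.000126 × 2500) = 0.72979
R(abort switch) = exp(−0.0000466 × 2500) = 0.89003
R(discharge nozzle) = exp(−0.0000603 × 2500) = 0.86006
R(manual pull station) = exp(−0.0000943 × 2500) = 0.78998
R(agent cylinder valve) = exp(−0.000120 × 2500) = 0.74082
Series (abort switch and discharge nozzle): 0.89003 × 0.86006 = 0.76548
Parallel (releasing panel and [0.76548]): 1 − (1 − 0.72979)(1 − 0.76548) = 0.93663
Parallel (manual pull station and agent cylinder valve): 1 − (1 − 0.78998)(1 − 0.74082) = 0.94557
Series ([0.93663] and [0.94557]): 0.93663 × 0.94557 = 0.886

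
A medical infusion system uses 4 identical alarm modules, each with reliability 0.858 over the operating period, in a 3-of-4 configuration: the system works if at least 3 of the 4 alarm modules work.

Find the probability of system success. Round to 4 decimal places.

R = Σ_{i=3}^{4} C(4,i) p^i (1−p)^{4−i} with p = 0.858
C(4,3)·0.858^3·0.142^1 = 0.358765
C(4,4)·0.858^4·0.142^0 = 0.541937
Sum = 0.9007

0.9007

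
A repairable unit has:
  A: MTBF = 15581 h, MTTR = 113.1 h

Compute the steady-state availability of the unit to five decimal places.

0.99279

A(A) = MTBF/(MTBF+MTTR) = 15581/(15581+113.1) = 0.99279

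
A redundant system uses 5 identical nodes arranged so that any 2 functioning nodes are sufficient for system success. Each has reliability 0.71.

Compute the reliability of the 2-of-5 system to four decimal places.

0.9728

R = Σ_{i=2}^{5} C(5,i) p^i (1−p)^{5−i} with p = 0.71
C(5,2)·0.71^2·0.29^3 = 0.122945
C(5,3)·0.71^3·0.29^2 = 0.301003
C(5,4)·0.71^4·0.29^1 = 0.368469
C(5,5)·0.71^5·0.29^0 = 0.180423
Sum = 0.9728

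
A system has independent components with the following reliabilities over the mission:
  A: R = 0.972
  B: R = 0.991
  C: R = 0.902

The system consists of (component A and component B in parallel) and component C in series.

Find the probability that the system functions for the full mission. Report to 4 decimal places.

Parallel (A and B): 1 − (1 − 0.972000)(1 − 0.991000) = 0.999748
Series ([0.999748] and C): 0.999748 × 0.902000 = 0.9018

0.9018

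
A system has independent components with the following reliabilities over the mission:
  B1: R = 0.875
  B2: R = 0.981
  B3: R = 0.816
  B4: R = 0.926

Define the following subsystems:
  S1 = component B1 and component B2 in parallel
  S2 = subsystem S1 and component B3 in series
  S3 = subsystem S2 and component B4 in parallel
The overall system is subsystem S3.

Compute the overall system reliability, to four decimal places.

0.9862

Parallel (B1 and B2): 1 − (1 − 0.875000)(1 − 0.981000) = 0.997625
Series ([0.997625] and B3): 0.997625 × 0.816000 = 0.814062
Parallel ([0.814062] and B4): 1 − (1 − 0.814062)(1 − 0.926000) = 0.9862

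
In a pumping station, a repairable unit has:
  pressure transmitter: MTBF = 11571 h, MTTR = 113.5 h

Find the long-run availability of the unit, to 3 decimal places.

0.990

A(pressure transmitter) = MTBF/(MTBF+MTTR) = 11571/(11571+113.5) = 0.990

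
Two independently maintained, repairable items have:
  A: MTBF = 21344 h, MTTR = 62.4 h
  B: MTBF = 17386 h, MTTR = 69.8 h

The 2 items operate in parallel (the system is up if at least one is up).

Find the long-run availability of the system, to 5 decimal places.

0.99999

A(A) = MTBF/(MTBF+MTTR) = 21344/(21344+62.4) = 0.997085
A(B) = MTBF/(MTBF+MTTR) = 17386/(17386+69.8) = 0.996001
Parallel availability: 1 − (1 − 0.997085)(1 − 0.996001) = 0.99999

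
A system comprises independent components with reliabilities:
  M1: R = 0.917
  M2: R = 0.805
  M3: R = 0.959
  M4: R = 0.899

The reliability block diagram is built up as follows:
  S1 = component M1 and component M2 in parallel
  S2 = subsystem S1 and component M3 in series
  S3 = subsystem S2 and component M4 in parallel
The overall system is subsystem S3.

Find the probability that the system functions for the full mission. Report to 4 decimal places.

Parallel (M1 and M2): 1 − (1 − 0.917000)(1 − 0.805000) = 0.983815
Series ([0.983815] and M3): 0.983815 × 0.959000 = 0.943479
Parallel ([0.943479] and M4): 1 − (1 − 0.943479)(1 − 0.899000) = 0.9943

0.9943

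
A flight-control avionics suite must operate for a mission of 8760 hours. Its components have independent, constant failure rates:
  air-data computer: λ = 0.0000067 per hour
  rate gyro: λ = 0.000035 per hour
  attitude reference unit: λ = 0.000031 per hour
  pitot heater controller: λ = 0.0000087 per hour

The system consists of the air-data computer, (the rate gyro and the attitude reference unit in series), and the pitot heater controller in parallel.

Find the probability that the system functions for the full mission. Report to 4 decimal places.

0.9982

R(air-data computer) = exp(−0.0000067 × 8760) = 0.942997
R(rate gyro) = exp(−0.000035 × 8760) = 0.735945
R(attitude reference unit) = exp(−0.000031 × 8760) = 0.762190
R(pitot heater controller) = exp(−0.0000087 × 8760) = 0.926620
Series (rate gyro and attitude reference unit): 0.735945 × 0.762190 = 0.560930
Parallel (air-data computer, [0.560930], and pitot heater controller): 1 − (1 − 0.942997)(1 − 0.560930)(1 − 0.926620) = 0.9982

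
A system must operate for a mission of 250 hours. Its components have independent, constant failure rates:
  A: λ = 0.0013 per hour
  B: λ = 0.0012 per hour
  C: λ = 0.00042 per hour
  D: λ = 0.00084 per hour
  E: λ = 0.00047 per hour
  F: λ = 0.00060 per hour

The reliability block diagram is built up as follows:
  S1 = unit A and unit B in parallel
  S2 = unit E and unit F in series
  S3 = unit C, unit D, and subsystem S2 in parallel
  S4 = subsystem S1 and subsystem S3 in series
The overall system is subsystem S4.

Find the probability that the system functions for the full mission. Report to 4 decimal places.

R(A) = exp(−0.0013 × 250) = 0.722527
R(B) = exp(−0.0012 × 250) = 0.740818
R(C) = exp(−0.00042 × 250) = 0.900325
R(D) = exp(−0.00084 × 250) = 0.810584
R(E) = exp(−0.00047 × 250) = 0.889141
R(F) = exp(−0.00060 × 250) = 0.860708
Parallel (A and B): 1 − (1 − 0.722527)(1 − 0.740818) = 0.928084
Series (E and F): 0.889141 × 0.860708 = 0.765291
Parallel (C, D, and [0.765291]): 1 − (1 − 0.900325)(1 − 0.810584)(1 − 0.765291) = 0.995569
Series ([0.928084] and [0.995569]): 0.928084 × 0.995569 = 0.9240

0.9240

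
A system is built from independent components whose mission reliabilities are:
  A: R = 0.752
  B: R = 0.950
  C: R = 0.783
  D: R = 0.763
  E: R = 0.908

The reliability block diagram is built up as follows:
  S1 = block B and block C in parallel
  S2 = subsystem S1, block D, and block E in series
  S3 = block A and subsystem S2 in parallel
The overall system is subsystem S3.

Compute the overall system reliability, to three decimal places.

0.922

Parallel (B and C): 1 − (1 − 0.95000)(1 − 0.78300) = 0.98915
Series ([0.98915], D, and E): 0.98915 × 0.76300 × 0.90800 = 0.68529
Parallel (A and [0.68529]): 1 − (1 − 0.75200)(1 − 0.68529) = 0.922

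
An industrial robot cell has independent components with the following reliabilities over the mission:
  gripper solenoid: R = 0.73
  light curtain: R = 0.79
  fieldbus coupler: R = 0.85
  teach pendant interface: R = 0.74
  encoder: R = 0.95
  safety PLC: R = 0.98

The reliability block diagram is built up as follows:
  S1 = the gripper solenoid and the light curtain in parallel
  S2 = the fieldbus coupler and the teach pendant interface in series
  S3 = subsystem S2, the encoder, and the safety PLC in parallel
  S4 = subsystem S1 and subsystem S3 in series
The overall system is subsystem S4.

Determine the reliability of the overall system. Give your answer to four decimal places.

0.9430

Parallel (gripper solenoid and light curtain): 1 − (1 − 0.730000)(1 − 0.790000) = 0.943300
Series (fieldbus coupler and teach pendant interface): 0.850000 × 0.740000 = 0.629000
Parallel ([0.629000], encoder, and safety PLC): 1 − (1 − 0.629000)(1 − 0.950000)(1 − 0.980000) = 0.999629
Series ([0.943300] and [0.999629]): 0.943300 × 0.999629 = 0.9430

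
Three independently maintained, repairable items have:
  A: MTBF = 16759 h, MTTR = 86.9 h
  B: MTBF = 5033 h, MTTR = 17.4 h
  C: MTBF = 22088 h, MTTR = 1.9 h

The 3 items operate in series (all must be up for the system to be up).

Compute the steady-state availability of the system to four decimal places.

A(A) = MTBF/(MTBF+MTTR) = 16759/(16759+86.9) = 0.994841
A(B) = MTBF/(MTBF+MTTR) = 5033/(5033+17.4) = 0.996555
A(C) = MTBF/(MTBF+MTTR) = 22088/(22088+1.9) = 0.999914
Series availability: 0.994841 × 0.996555 × 0.999914 = 0.9913

0.9913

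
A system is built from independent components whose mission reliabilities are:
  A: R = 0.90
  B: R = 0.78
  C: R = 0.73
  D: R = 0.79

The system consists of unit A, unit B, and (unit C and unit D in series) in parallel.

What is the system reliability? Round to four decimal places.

Series (C and D): 0.730000 × 0.790000 = 0.576700
Parallel (A, B, and [0.576700]): 1 − (1 − 0.900000)(1 − 0.780000)(1 − 0.576700) = 0.9907

0.9907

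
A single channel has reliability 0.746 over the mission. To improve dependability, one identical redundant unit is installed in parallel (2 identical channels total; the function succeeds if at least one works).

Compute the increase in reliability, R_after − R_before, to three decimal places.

0.189

R_before = 0.746
R_after = 1 − (1 − 0.746)^2 = 0.935
ΔR = 0.935 − 0.746 = 0.189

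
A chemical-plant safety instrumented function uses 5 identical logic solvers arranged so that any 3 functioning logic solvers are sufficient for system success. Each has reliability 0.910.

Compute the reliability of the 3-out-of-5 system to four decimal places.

0.9937

R = Σ_{i=3}^{5} C(5,i) p^i (1−p)^{5−i} with p = 0.910
C(5,3)·0.910^3·0.090^2 = 0.061039
C(5,4)·0.910^4·0.090^1 = 0.308587
C(5,5)·0.910^5·0.090^0 = 0.624032
Sum = 0.9937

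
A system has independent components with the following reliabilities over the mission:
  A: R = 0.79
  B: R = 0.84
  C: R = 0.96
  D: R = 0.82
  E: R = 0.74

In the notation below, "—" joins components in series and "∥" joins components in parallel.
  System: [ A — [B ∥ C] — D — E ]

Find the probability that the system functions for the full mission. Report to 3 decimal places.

Parallel (B and C): 1 − (1 − 0.84000)(1 − 0.96000) = 0.99360
Series (A, [0.99360], D, and E): 0.79000 × 0.99360 × 0.82000 × 0.74000 = 0.476

0.476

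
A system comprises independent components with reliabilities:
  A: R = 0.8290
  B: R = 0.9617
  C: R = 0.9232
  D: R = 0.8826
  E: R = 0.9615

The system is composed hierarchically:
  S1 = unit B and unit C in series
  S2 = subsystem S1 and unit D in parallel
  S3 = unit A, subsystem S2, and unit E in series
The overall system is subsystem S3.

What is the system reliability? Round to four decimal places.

Series (B and C): 0.961700 × 0.923200 = 0.887841
Parallel ([0.887841] and D): 1 − (1 − 0.887841)(1 − 0.882600) = 0.986833
Series (A, [0.986833], and E): 0.829000 × 0.986833 × 0.961500 = 0.7866

0.7866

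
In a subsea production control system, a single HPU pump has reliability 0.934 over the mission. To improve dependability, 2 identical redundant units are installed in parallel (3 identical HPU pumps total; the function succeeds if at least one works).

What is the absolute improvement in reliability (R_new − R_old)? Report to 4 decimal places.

0.0657

R_before = 0.934
R_after = 1 − (1 − 0.934)^3 = 0.9997
ΔR = 0.9997 − 0.934 = 0.0657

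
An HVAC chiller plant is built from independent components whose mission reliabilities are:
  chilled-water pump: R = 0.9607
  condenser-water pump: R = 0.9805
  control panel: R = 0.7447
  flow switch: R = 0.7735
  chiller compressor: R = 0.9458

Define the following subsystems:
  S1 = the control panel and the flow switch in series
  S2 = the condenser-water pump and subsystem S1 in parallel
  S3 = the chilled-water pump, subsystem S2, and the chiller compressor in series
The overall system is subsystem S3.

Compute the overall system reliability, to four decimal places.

Series (control panel and flow switch): 0.744700 × 0.773500 = 0.576025
Parallel (condenser-water pump and [0.576025]): 1 − (1 − 0.980500)(1 − 0.576025) = 0.991732
Series (chilled-water pump, [0.991732], and chiller compressor): 0.960700 × 0.991732 × 0.945800 = 0.9011

0.9011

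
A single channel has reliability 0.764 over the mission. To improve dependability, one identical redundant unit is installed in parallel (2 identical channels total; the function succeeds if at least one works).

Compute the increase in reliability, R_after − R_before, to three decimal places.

R_before = 0.764
R_after = 1 − (1 − 0.764)^2 = 0.944
ΔR = 0.944 − 0.764 = 0.180

0.180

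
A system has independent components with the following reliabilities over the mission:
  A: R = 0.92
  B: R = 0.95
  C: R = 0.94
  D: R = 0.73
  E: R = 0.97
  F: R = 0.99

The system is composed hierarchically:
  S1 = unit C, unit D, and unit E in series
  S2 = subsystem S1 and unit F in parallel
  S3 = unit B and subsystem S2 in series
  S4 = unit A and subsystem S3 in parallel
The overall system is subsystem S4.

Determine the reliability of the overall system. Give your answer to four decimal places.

Series (C, D, and E): 0.940000 × 0.730000 × 0.970000 = 0.665614
Parallel ([0.665614] and F): 1 − (1 − 0.665614)(1 − 0.990000) = 0.996656
Series (B and [0.996656]): 0.950000 × 0.996656 = 0.946823
Parallel (A and [0.946823]): 1 − (1 − 0.920000)(1 − 0.946823) = 0.9957

0.9957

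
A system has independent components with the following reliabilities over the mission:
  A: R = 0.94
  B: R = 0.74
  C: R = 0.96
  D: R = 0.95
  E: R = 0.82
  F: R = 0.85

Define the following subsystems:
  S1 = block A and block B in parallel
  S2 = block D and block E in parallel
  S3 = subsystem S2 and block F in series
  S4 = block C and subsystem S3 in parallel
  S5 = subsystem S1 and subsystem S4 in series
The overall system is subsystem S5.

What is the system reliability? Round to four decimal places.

Parallel (A and B): 1 − (1 − 0.940000)(1 − 0.740000) = 0.984400
Parallel (D and E): 1 − (1 − 0.950000)(1 − 0.820000) = 0.991000
Series ([0.991000] and F): 0.991000 × 0.850000 = 0.842350
Parallel (C and [0.842350]): 1 − (1 − 0.960000)(1 − 0.842350) = 0.993694
Series ([0.984400] and [0.993694]): 0.984400 × 0.993694 = 0.9782

0.9782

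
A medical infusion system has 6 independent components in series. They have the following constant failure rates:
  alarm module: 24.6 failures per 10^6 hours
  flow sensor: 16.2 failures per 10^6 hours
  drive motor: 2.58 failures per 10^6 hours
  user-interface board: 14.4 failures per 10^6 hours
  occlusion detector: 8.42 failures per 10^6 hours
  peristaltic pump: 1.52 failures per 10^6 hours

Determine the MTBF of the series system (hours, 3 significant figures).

14800

Series of exponential components: λ_sys = Σ λ_i
λ_sys = 0.0000246 + 0.0000162 + 0.00000258 + 0.0000144 + 0.00000842 + 0.00000152 = 6.7720e-05 /h
MTBF = 1 / λ_sys = 14800 h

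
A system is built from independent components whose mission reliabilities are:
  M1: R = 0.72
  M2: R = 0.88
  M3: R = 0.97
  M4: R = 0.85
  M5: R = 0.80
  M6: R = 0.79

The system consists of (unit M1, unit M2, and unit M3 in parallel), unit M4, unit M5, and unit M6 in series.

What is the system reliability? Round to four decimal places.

Parallel (M1, M2, and M3): 1 − (1 − 0.720000)(1 − 0.880000)(1 − 0.970000) = 0.998992
Series ([0.998992], M4, M5, and M6): 0.998992 × 0.850000 × 0.800000 × 0.790000 = 0.5367

0.5367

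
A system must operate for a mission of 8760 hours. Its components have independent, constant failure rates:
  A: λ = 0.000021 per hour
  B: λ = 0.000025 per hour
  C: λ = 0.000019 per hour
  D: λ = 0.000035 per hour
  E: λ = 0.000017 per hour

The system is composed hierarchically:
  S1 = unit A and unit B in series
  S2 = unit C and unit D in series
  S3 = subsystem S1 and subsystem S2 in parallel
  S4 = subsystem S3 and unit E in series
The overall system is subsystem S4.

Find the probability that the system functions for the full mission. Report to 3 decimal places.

0.754

R(A) = exp(−0.000021 × 8760) = 0.83197
R(B) = exp(−0.000025 × 8760) = 0.80332
R(C) = exp(−0.000019 × 8760) = 0.84667
R(D) = exp(−0.000035 × 8760) = 0.73594
R(E) = exp(−0.000017 × 8760) = 0.86164
Series (A and B): 0.83197 × 0.80332 = 0.66834
Series (C and D): 0.84667 × 0.73594 = 0.62310
Parallel ([0.66834] and [0.62310]): 1 − (1 − 0.66834)(1 − 0.62310) = 0.87500
Series ([0.87500] and E): 0.87500 × 0.86164 = 0.754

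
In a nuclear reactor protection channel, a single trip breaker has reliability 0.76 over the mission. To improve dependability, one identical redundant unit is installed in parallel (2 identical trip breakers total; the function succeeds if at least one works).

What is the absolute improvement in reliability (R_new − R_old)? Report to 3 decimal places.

R_before = 0.76
R_after = 1 − (1 − 0.76)^2 = 0.942
ΔR = 0.942 − 0.76 = 0.182

0.182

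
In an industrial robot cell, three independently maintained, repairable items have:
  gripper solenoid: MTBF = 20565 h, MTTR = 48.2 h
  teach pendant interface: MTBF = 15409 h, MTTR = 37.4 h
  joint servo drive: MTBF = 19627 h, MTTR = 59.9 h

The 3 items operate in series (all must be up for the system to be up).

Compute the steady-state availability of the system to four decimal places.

A(gripper solenoid) = MTBF/(MTBF+MTTR) = 20565/(20565+48.2) = 0.997662
A(teach pendant interface) = MTBF/(MTBF+MTTR) = 15409/(15409+37.4) = 0.997579
A(joint servo drive) = MTBF/(MTBF+MTTR) = 19627/(19627+59.9) = 0.996957
Series availability: 0.997662 × 0.997579 × 0.996957 = 0.9922

0.9922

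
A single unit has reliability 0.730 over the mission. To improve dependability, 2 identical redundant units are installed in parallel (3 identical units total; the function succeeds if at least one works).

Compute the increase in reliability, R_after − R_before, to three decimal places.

R_before = 0.730
R_after = 1 − (1 − 0.730)^3 = 0.980
ΔR = 0.980 − 0.730 = 0.250

0.250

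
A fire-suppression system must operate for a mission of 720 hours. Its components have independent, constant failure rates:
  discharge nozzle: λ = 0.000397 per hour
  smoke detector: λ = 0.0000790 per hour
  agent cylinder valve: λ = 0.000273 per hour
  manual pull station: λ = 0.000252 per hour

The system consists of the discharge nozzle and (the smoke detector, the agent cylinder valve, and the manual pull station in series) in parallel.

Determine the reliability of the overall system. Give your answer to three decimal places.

R(discharge nozzle) = exp(−0.000397 × 720) = 0.75138
R(smoke detector) = exp(−0.0000790 × 720) = 0.94471
R(agent cylinder valve) = exp(−0.000273 × 720) = 0.82155
R(manual pull station) = exp(−0.000252 × 720) = 0.83407
Series (smoke detector, agent cylinder valve, and manual pull station): 0.94471 × 0.82155 × 0.83407 = 0.64734
Parallel (discharge nozzle and [0.64734]): 1 − (1 − 0.75138)(1 − 0.64734) = 0.912

0.912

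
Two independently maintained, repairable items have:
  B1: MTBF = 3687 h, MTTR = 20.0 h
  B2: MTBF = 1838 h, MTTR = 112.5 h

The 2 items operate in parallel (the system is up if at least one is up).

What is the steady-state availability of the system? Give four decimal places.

A(B1) = MTBF/(MTBF+MTTR) = 3687/(3687+20.0) = 0.994605
A(B2) = MTBF/(MTBF+MTTR) = 1838/(1838+112.5) = 0.942322
Parallel availability: 1 − (1 − 0.994605)(1 − 0.942322) = 0.9997

0.9997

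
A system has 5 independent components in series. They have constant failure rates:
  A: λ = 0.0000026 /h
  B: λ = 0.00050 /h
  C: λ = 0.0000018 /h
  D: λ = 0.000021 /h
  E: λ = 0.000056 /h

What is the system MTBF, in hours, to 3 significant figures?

Series of exponential components: λ_sys = Σ λ_i
λ_sys = 0.0000026 + 0.00050 + 0.0000018 + 0.000021 + 0.000056 = 5.8140e-04 /h
MTBF = 1 / λ_sys = 1720 h

1720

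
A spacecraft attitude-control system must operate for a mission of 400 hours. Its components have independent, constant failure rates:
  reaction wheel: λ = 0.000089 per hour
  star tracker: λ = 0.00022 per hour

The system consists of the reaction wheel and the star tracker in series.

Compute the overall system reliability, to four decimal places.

0.8837

R(reaction wheel) = exp(−0.000089 × 400) = 0.965026
R(star tracker) = exp(−0.00022 × 400) = 0.915761
Series (reaction wheel and star tracker): 0.965026 × 0.915761 = 0.8837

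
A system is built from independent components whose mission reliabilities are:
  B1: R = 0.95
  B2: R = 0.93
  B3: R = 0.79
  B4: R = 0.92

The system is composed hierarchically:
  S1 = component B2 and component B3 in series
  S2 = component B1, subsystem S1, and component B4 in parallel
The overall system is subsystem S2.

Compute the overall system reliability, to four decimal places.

0.9989

Series (B2 and B3): 0.930000 × 0.790000 = 0.734700
Parallel (B1, [0.734700], and B4): 1 − (1 − 0.950000)(1 − 0.734700)(1 − 0.920000) = 0.9989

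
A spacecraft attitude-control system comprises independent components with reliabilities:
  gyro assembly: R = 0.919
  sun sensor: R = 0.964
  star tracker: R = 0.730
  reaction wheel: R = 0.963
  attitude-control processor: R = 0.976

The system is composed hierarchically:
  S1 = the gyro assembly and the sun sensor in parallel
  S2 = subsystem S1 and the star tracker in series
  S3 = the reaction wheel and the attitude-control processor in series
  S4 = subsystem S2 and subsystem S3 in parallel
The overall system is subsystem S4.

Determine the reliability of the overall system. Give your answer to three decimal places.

0.984

Parallel (gyro assembly and sun sensor): 1 − (1 − 0.91900)(1 − 0.96400) = 0.99708
Series ([0.99708] and star tracker): 0.99708 × 0.73000 = 0.72787
Series (reaction wheel and attitude-control processor): 0.96300 × 0.97600 = 0.93989
Parallel ([0.72787] and [0.93989]): 1 − (1 − 0.72787)(1 − 0.93989) = 0.984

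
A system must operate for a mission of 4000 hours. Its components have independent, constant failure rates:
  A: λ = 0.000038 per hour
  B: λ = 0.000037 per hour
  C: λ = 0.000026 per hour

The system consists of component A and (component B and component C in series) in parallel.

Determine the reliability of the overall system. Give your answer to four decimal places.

0.9686

R(A) = exp(−0.000038 × 4000) = 0.858988
R(B) = exp(−0.000037 × 4000) = 0.862431
R(C) = exp(−0.000026 × 4000) = 0.901225
Series (B and C): 0.862431 × 0.901225 = 0.777244
Parallel (A and [0.777244]): 1 − (1 − 0.858988)(1 − 0.777244) = 0.9686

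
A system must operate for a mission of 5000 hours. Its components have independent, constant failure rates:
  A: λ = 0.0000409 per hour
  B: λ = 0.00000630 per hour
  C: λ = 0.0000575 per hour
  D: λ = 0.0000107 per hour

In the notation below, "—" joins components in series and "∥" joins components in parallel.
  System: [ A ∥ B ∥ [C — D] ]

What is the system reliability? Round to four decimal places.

R(A) = exp(−0.0000409 × 5000) = 0.815055
R(B) = exp(−0.00000630 × 5000) = 0.968991
R(C) = exp(−0.0000575 × 5000) = 0.750137
R(D) = exp(−0.0000107 × 5000) = 0.947906
Series (C and D): 0.750137 × 0.947906 = 0.711059
Parallel (A, B, and [0.711059]): 1 − (1 − 0.815055)(1 − 0.968991)(1 − 0.711059) = 0.9983

0.9983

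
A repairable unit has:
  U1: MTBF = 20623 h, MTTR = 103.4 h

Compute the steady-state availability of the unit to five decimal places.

0.99501

A(U1) = MTBF/(MTBF+MTTR) = 20623/(20623+103.4) = 0.99501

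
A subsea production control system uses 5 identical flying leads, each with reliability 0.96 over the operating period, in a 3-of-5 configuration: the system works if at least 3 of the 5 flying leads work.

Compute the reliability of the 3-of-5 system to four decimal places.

R = Σ_{i=3}^{5} C(5,i) p^i (1−p)^{5−i} with p = 0.96
C(5,3)·0.96^3·0.04^2 = 0.014156
C(5,4)·0.96^4·0.04^1 = 0.169869
C(5,5)·0.96^5·0.04^0 = 0.815373
Sum = 0.9994

0.9994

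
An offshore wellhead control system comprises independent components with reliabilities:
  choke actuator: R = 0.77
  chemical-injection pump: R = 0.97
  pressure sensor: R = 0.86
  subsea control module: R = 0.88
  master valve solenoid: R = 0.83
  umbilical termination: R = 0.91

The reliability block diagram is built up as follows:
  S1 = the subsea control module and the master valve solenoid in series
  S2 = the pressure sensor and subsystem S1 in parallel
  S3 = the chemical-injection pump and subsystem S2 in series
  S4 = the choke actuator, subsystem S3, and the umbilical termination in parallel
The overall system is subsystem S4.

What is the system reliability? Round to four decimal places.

Series (subsea control module and master valve solenoid): 0.880000 × 0.830000 = 0.730400
Parallel (pressure sensor and [0.730400]): 1 − (1 − 0.860000)(1 − 0.730400) = 0.962256
Series (chemical-injection pump and [0.962256]): 0.970000 × 0.962256 = 0.933388
Parallel (choke actuator, [0.933388], and umbilical termination): 1 − (1 − 0.770000)(1 − 0.933388)(1 − 0.910000) = 0.9986

0.9986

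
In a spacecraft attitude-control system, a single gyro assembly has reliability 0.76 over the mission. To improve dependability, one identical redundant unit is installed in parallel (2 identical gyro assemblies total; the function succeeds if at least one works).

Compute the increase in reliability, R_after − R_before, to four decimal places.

R_before = 0.76
R_after = 1 − (1 − 0.76)^2 = 0.9424
ΔR = 0.9424 − 0.76 = 0.1824

0.1824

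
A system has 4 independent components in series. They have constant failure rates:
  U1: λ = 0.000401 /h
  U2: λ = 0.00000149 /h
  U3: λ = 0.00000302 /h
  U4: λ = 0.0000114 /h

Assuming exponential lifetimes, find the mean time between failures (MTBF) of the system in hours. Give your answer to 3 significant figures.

Series of exponential components: λ_sys = Σ λ_i
λ_sys = 0.000401 + 0.00000149 + 0.00000302 + 0.0000114 = 4.1691e-04 /h
MTBF = 1 / λ_sys = 2400 h

2400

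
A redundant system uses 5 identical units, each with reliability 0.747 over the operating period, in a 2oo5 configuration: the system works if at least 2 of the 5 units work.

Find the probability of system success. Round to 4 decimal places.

R = Σ_{i=2}^{5} C(5,i) p^i (1−p)^{5−i} with p = 0.747
C(5,2)·0.747^2·0.253^3 = 0.090366
C(5,3)·0.747^3·0.253^2 = 0.266810
C(5,4)·0.747^4·0.253^1 = 0.393888
C(5,5)·0.747^5·0.253^0 = 0.232596
Sum = 0.9837

0.9837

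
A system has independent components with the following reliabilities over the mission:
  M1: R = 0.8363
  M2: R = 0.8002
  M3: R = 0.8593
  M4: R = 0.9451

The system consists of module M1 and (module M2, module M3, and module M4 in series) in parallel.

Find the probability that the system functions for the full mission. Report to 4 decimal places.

Series (M2, M3, and M4): 0.800200 × 0.859300 × 0.945100 = 0.649862
Parallel (M1 and [0.649862]): 1 − (1 − 0.836300)(1 − 0.649862) = 0.9427

0.9427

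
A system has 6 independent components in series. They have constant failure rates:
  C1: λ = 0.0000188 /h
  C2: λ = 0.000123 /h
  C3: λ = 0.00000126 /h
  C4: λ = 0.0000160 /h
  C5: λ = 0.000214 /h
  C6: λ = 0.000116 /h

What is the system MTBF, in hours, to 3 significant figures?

2040

Series of exponential components: λ_sys = Σ λ_i
λ_sys = 0.0000188 + 0.000123 + 0.00000126 + 0.0000160 + 0.000214 + 0.000116 = 4.8906e-04 /h
MTBF = 1 / λ_sys = 2040 h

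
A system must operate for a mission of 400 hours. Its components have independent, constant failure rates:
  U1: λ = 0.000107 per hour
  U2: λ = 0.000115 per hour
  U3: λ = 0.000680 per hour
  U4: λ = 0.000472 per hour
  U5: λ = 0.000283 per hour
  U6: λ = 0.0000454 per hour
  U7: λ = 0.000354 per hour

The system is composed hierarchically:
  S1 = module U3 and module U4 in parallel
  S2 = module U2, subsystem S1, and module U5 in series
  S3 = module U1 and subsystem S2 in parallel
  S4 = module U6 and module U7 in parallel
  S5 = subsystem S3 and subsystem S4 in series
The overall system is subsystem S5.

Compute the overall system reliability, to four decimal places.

0.9900

R(U1) = exp(−0.000107 × 400) = 0.958103
R(U2) = exp(−0.000115 × 400) = 0.955042
R(U3) = exp(−0.000680 × 400) = 0.761854
R(U4) = exp(−0.000472 × 400) = 0.827952
R(U5) = exp(−0.000283 × 400) = 0.892972
R(U6) = exp(−0.0000454 × 400) = 0.982004
R(U7) = exp(−0.000354 × 400) = 0.867968
Parallel (U3 and U4): 1 − (1 − 0.761854)(1 − 0.827952) = 0.959027
Series (U2, [0.959027], and U5): 0.955042 × 0.959027 × 0.892972 = 0.817883
Parallel (U1 and [0.817883]): 1 − (1 − 0.958103)(1 − 0.817883) = 0.992370
Parallel (U6 and U7): 1 − (1 − 0.982004)(1 − 0.867968) = 0.997624
Series ([0.992370] and [0.997624]): 0.992370 × 0.997624 = 0.9900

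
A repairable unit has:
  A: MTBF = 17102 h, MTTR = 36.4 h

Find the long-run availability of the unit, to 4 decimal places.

0.9979

A(A) = MTBF/(MTBF+MTTR) = 17102/(17102+36.4) = 0.9979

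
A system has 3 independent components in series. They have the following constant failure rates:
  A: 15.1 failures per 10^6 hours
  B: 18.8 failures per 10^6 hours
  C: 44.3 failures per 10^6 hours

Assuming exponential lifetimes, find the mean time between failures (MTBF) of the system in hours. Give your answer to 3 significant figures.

Series of exponential components: λ_sys = Σ λ_i
λ_sys = 0.0000151 + 0.0000188 + 0.0000443 = 7.8200e-05 /h
MTBF = 1 / λ_sys = 12800 h

12800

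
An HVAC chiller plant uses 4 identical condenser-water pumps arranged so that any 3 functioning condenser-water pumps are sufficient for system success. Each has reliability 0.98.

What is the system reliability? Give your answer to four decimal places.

0.9977

R = Σ_{i=3}^{4} C(4,i) p^i (1−p)^{4−i} with p = 0.98
C(4,3)·0.98^3·0.02^1 = 0.075295
C(4,4)·0.98^4·0.02^0 = 0.922368
Sum = 0.9977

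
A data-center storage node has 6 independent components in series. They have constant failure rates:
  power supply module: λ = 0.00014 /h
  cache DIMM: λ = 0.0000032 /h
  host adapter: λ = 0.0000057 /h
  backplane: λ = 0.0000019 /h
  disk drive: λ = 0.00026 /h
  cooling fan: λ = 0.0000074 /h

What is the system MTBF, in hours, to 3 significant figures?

2390

Series of exponential components: λ_sys = Σ λ_i
λ_sys = 0.00014 + 0.0000032 + 0.0000057 + 0.0000019 + 0.00026 + 0.0000074 = 4.1820e-04 /h
MTBF = 1 / λ_sys = 2390 h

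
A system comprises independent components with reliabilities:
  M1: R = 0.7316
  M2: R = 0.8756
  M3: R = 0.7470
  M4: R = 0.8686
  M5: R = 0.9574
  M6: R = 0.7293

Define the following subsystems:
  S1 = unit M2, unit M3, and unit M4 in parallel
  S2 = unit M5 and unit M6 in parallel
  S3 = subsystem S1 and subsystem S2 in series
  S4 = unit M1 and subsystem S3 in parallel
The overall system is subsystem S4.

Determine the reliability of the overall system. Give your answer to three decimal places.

0.996

Parallel (M2, M3, and M4): 1 − (1 − 0.87560)(1 − 0.74700)(1 − 0.86860) = 0.99586
Parallel (M5 and M6): 1 − (1 − 0.95740)(1 − 0.72930) = 0.98847
Series ([0.99586] and [0.98847]): 0.99586 × 0.98847 = 0.98438
Parallel (M1 and [0.98438]): 1 − (1 − 0.73160)(1 − 0.98438) = 0.996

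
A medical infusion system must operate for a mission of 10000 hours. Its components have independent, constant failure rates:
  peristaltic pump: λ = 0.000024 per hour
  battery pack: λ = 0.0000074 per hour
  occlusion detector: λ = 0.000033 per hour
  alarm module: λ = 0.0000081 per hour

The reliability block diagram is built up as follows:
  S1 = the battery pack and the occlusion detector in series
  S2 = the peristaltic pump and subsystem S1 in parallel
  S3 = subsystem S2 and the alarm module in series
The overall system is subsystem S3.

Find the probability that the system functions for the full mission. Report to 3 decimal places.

0.857

R(peristaltic pump) = exp(−0.000024 × 10000) = 0.78663
R(battery pack) = exp(−0.0000074 × 10000) = 0.92867
R(occlusion detector) = exp(−0.000033 × 10000) = 0.71892
R(alarm module) = exp(−0.0000081 × 10000) = 0.92219
Series (battery pack and occlusion detector): 0.92867 × 0.71892 = 0.66764
Parallel (peristaltic pump and [0.66764]): 1 − (1 − 0.78663)(1 − 0.66764) = 0.92908
Series ([0.92908] and alarm module): 0.92908 × 0.92219 = 0.857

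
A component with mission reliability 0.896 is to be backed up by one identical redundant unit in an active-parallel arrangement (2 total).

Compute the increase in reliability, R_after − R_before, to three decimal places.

0.093

R_before = 0.896
R_after = 1 − (1 − 0.896)^2 = 0.989
ΔR = 0.989 − 0.896 = 0.093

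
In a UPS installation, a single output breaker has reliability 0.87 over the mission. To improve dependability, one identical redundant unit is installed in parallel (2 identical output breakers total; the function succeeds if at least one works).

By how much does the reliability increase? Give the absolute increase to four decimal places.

R_before = 0.87
R_after = 1 − (1 − 0.87)^2 = 0.9831
ΔR = 0.9831 − 0.87 = 0.1131

0.1131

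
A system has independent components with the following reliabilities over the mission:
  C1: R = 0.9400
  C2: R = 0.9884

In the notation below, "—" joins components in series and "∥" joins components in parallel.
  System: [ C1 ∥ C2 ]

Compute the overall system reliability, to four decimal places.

Parallel (C1 and C2): 1 − (1 − 0.940000)(1 − 0.988400) = 0.9993

0.9993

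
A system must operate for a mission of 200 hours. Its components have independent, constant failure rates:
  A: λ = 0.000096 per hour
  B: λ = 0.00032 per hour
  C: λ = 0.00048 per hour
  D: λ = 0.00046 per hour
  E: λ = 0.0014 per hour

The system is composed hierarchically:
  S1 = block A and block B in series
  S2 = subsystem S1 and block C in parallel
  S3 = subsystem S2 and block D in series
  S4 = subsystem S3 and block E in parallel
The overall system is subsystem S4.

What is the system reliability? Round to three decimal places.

0.977

R(A) = exp(−0.000096 × 200) = 0.98098
R(B) = exp(−0.00032 × 200) = 0.93800
R(C) = exp(−0.00048 × 200) = 0.90846
R(D) = exp(−0.00046 × 200) = 0.91211
R(E) = exp(−0.0014 × 200) = 0.75578
Series (A and B): 0.98098 × 0.93800 = 0.92016
Parallel ([0.92016] and C): 1 − (1 − 0.92016)(1 − 0.90846) = 0.99269
Series ([0.99269] and D): 0.99269 × 0.91211 = 0.90544
Parallel ([0.90544] and E): 1 − (1 − 0.90544)(1 − 0.75578) = 0.977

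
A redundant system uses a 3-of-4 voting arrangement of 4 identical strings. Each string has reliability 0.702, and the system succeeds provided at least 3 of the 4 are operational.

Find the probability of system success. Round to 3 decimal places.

0.655

R = Σ_{i=3}^{4} C(4,i) p^i (1−p)^{4−i} with p = 0.702
C(4,3)·0.702^3·0.298^1 = 0.41237
C(4,4)·0.702^4·0.298^0 = 0.24286
Sum = 0.655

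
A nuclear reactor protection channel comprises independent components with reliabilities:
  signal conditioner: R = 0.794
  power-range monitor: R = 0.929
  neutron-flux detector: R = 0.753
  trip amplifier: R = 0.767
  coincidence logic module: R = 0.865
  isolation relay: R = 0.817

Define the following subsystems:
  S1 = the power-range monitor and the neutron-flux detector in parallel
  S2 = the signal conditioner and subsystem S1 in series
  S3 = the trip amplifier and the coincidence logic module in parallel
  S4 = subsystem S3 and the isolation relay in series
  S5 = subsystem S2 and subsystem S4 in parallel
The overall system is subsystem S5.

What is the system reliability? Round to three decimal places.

Parallel (power-range monitor and neutron-flux detector): 1 − (1 − 0.92900)(1 − 0.75300) = 0.98246
Series (signal conditioner and [0.98246]): 0.79400 × 0.98246 = 0.78007
Parallel (trip amplifier and coincidence logic module): 1 − (1 − 0.76700)(1 − 0.86500) = 0.96855
Series ([0.96855] and isolation relay): 0.96855 × 0.81700 = 0.79131
Parallel ([0.78007] and [0.79131]): 1 − (1 − 0.78007)(1 − 0.79131) = 0.954

0.954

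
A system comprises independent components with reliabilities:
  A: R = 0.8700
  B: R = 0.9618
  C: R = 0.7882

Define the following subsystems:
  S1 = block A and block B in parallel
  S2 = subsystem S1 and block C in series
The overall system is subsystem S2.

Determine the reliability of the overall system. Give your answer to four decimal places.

0.7843

Parallel (A and B): 1 − (1 − 0.870000)(1 − 0.961800) = 0.995034
Series ([0.995034] and C): 0.995034 × 0.788200 = 0.7843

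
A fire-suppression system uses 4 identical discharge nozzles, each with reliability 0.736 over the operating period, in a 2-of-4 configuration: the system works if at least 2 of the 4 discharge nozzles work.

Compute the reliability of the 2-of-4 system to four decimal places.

0.9410

R = Σ_{i=2}^{4} C(4,i) p^i (1−p)^{4−i} with p = 0.736
C(4,2)·0.736^2·0.264^2 = 0.226524
C(4,3)·0.736^3·0.264^1 = 0.421015
C(4,4)·0.736^4·0.264^0 = 0.293435
Sum = 0.9410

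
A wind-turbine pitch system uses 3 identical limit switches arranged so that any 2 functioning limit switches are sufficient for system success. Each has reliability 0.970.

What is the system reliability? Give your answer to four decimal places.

R = Σ_{i=2}^{3} C(3,i) p^i (1−p)^{3−i} with p = 0.970
C(3,2)·0.970^2·0.030^1 = 0.084681
C(3,3)·0.970^3·0.030^0 = 0.912673
Sum = 0.9974

0.9974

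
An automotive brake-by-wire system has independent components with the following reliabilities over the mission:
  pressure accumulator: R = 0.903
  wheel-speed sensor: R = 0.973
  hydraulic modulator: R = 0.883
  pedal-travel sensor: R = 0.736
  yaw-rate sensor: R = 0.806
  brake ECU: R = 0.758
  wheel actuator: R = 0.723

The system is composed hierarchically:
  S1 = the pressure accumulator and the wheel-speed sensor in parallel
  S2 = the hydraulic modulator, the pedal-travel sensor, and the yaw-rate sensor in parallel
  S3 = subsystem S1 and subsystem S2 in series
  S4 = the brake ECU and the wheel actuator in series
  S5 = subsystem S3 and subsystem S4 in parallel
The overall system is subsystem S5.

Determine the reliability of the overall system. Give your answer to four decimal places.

0.9961

Parallel (pressure accumulator and wheel-speed sensor): 1 − (1 − 0.903000)(1 − 0.973000) = 0.997381
Parallel (hydraulic modulator, pedal-travel sensor, and yaw-rate sensor): 1 − (1 − 0.883000)(1 − 0.736000)(1 − 0.806000) = 0.994008
Series ([0.997381] and [0.994008]): 0.997381 × 0.994008 = 0.991405
Series (brake ECU and wheel actuator): 0.758000 × 0.723000 = 0.548034
Parallel ([0.991405] and [0.548034]): 1 − (1 − 0.991405)(1 − 0.548034) = 0.9961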